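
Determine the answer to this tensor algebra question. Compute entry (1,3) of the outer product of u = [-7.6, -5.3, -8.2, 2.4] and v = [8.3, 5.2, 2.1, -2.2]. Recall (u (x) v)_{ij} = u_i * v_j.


The outer product entry T_{ij} = u_i * v_j.
We need i=1, j=3.
u_1 = -7.6, v_3 = 2.1
T_{1,3} = -7.6 * 2.1 = -15.96

-15.96


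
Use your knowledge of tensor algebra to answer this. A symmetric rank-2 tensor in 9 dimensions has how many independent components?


A symmetric rank-2 tensor in d dimensions has d(d+1)/2 independent components.
d = 9
d(d+1)/2 = 9 * 10 / 2 = 90 / 2 = 45

45


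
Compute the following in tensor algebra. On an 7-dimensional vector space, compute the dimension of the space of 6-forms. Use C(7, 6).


The dimension of the space of p-forms on an n-dimensional space is C(n, p).
n = 7, p = 6
C(7, 6) = 7! / (6! * 1!) = 7

7


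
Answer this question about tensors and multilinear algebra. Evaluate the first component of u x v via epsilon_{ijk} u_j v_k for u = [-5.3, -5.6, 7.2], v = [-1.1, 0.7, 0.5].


(u x v)_1 = sum_{j,k} epsilon_{1jk} u_j v_k. Only permutations of (1,2,3) contribute; the two non-zero terms are:
eps_{123} u_2 v_3 = 1 * -5.6 * 0.5 = -2.8
eps_{132} u_3 v_2 = -1 * 7.2 * 0.7 = -5.04
(u x v)_1 = -7.84

-7.84


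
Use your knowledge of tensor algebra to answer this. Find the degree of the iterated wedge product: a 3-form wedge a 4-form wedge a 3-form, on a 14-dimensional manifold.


The degree of a wedge product is the sum of the degrees of the individual forms.
Degrees: 3, 4, 3
Total degree = 3 + 4 + 3 = 10

10


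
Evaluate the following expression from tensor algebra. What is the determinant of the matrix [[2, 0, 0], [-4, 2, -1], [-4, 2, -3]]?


Expanding along the first row, det(A) = a11*M_11 - a12*M_12 + a13*M_13, where M_1j is the (1,j) minor.
Minor M_11 = 2*-3 - -1*2 = -4
Minor M_12 = -4*-3 - -1*-4 = 8
Minor M_13 = -4*2 - 2*-4 = 0
det = 2*(-4) - 0*(8) + 0*(0)
    = -8 - 0 + 0
    = -8

-8


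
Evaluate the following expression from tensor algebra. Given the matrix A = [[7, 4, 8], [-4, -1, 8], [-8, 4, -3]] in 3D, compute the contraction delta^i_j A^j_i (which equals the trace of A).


The contraction (trace) of a rank-2 tensor is the sum of its diagonal elements.
Diagonal entries: A[1,1] = 7, A[2,2] = -1, A[3,3] = -3
Tr(A) = 7 + -1 + -3 = 3

3


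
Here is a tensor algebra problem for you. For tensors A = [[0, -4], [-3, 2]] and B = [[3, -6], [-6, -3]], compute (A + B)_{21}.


Tensor addition is component-wise: (A + B)_{ij} = A_{ij} + B_{ij}.
A_{21} = -3
B_{21} = -6
(A + B)_{21} = -3 + -6 = -9

-9


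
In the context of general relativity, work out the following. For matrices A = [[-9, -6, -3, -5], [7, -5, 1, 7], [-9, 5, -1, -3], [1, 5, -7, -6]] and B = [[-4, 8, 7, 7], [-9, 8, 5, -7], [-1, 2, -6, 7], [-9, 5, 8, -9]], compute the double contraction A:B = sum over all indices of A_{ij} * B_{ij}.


A:B = sum over all i,j of A_{ij} * B_{ij}.
Row 1: -9*-4=36, -6*8=-48, -3*7=-21, -5*7=-35 => row sum = -68
Row 2: 7*-9=-63, -5*8=-40, 1*5=5, 7*-7=-49 => row sum = -147
Row 3: -9*-1=9, 5*2=10, -1*-6=6, -3*7=-21 => row sum = 4
Row 4: 1*-9=-9, 5*5=25, -7*8=-56, -6*-9=54 => row sum = 14
Total = -68 + -147 + 4 + 14 = -197

-197


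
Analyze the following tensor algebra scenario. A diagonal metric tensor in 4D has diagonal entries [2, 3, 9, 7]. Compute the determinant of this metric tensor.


For a diagonal metric, the determinant is the product of diagonal entries.
Diagonal entries: 2, 3, 9, 7
det(g) = 2 * 3 * 9 * 7 = 378

378


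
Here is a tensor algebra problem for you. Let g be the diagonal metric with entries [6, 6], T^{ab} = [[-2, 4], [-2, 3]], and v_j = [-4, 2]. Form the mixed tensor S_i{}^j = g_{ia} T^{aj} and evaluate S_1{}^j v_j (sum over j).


Step 1: lower the first index. For a diagonal metric, g_{ia} T^{aj} = g_{ii} T^{ij} (no sum on i).
g_{11} = 6
S_1{}^1 = 6 * T^{11} = 6 * -2 = -12
S_1{}^2 = 6 * T^{12} = 6 * 4 = 24
Step 2: contract S_1{}^j with v_j.
S_1{}^1 * v_1 = -12 * -4 = 48
S_1{}^2 * v_2 = 24 * 2 = 48
Result = 48 + 48 = 96

96


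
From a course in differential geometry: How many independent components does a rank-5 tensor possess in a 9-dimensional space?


The number of components of a rank-r tensor in d dimensions is d^r.
Here d = 9 and r = 5.
9^5 = 59049

59049


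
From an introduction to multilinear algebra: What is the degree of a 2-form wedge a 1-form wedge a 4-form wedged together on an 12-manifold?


The degree of a wedge product is the sum of the degrees of the individual forms.
Degrees: 2, 1, 4
Total degree = 2 + 1 + 4 = 7

7


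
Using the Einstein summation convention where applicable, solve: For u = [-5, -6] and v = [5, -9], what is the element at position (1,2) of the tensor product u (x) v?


The outer product entry T_{ij} = u_i * v_j.
We need i=1, j=2.
u_1 = -5, v_2 = -9
T_{1,2} = -5 * -9 = 45

45


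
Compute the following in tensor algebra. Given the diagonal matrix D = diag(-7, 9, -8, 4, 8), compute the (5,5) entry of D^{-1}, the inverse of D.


For a diagonal matrix, the inverse has entries (D^{-1})_{ii} = 1/d_{ii}.
The diagonal entries are: d_{11} = -7, d_{22} = 9, d_{33} = -8, d_{44} = 4, d_{55} = 8
We need (D^{-1})_{55} = 1/d_{55} = 1/8 = 1/8

1/8


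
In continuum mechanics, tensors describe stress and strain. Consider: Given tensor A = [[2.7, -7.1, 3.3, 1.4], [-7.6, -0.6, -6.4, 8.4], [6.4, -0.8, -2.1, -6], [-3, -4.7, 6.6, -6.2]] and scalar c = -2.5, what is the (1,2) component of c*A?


Scalar multiplication: (cA)_{ij} = c * A_{ij}.
c = -2.5
A_{12} = -7.1
(cA)_{12} = -2.5 * -7.1 = 17.75

17.75


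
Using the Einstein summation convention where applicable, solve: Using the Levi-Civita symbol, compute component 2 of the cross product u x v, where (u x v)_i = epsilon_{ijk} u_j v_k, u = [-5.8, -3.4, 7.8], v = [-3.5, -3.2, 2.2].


(u x v)_2 = sum_{j,k} epsilon_{2jk} u_j v_k. Only permutations of (1,2,3) contribute; the two non-zero terms are:
eps_{213} u_1 v_3 = -1 * -5.8 * 2.2 = 12.76
eps_{231} u_3 v_1 = 1 * 7.8 * -3.5 = -27.3
(u x v)_2 = -14.54

-14.54


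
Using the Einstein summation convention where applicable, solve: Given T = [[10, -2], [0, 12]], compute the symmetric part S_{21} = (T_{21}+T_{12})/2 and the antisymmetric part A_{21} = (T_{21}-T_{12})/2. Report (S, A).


T_{21} = 0
T_{12} = -2
S_{21} = (0 + -2)/2 = -2/2 = -1
A_{21} = (0 - -2)/2 = 2/2 = 1
Check: S + A = -1 + 1 = 0 = T_{21}.

(-1, 1)


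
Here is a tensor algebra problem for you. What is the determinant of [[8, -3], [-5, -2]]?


For a 2x2 matrix [[a, b], [c, d]], det = a*d - b*c.
a = 8, b = -3, c = -5, d = -2
a*d = 8 * -2 = -16
b*c = -3 * -5 = 15
det = -16 - 15 = -31

-31


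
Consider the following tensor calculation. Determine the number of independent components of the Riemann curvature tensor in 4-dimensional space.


The Riemann tensor in d dimensions has d^2(d^2 - 1)/12 independent components.
d = 4, so d^2 = 16
d^2 - 1 = 15
d^2(d^2 - 1) = 16 * 15 = 240
Divide by 12: 240 / 12 = 20

20


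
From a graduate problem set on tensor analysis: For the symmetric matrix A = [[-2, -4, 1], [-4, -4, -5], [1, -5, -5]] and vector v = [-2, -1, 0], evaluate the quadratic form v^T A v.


First compute Av:
(Av)_1 = -2*-2 + -4*-1 + 1*0 = 8
(Av)_2 = -4*-2 + -4*-1 + -5*0 = 12
(Av)_3 = 1*-2 + -5*-1 + -5*0 = 3
Av = [8, 12, 3]
Then v^T (Av) = -2*8 + -1*12 + 0*3
= -16 + -12 + 0 = -28

-28


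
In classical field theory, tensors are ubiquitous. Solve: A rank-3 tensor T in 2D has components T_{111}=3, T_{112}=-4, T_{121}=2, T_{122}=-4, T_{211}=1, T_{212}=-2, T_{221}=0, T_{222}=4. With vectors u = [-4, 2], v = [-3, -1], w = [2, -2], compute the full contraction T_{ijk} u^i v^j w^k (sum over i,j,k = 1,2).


S = sum over i,j,k of T_{ijk} u_i v_j w_k. Expanding all 8 terms:
T_{111}*u_1*v_1*w_1 = 3*-4*-3*2 = 72  (running total: 72)
T_{112}*u_1*v_1*w_2 = -4*-4*-3*-2 = 96  (running total: 168)
T_{121}*u_1*v_2*w_1 = 2*-4*-1*2 = 16  (running total: 184)
T_{122}*u_1*v_2*w_2 = -4*-4*-1*-2 = 32  (running total: 216)
T_{211}*u_2*v_1*w_1 = 1*2*-3*2 = -12  (running total: 204)
T_{212}*u_2*v_1*w_2 = -2*2*-3*-2 = -24  (running total: 180)
T_{221}*u_2*v_2*w_1 = 0*2*-1*2 = 0  (running total: 180)
T_{222}*u_2*v_2*w_2 = 4*2*-1*-2 = 16  (running total: 196)
S = 196

196


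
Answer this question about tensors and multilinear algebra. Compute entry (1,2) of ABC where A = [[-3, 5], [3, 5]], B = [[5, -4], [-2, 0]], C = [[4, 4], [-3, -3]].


(ABC)_{12} = sum_m (AB)_{1m} C_{m2}. First compute row 1 of AB.
(AB)_{11} = -3*5 + 5*-2 = -25
(AB)_{12} = -3*-4 + 5*0 = 12
Now contract with column 2 of C:
(AB)_{11} * C_{12} = -25 * 4 = -100
(AB)_{12} * C_{22} = 12 * -3 = -36
(ABC)_{12} = -100 + -36 = -136

-136


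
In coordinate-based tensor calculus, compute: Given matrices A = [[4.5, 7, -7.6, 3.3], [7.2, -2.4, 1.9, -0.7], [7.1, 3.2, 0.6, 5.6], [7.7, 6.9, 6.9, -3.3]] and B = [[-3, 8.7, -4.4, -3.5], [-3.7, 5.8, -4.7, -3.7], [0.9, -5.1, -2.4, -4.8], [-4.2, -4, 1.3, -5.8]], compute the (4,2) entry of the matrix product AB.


(AB)_{ij} = sum_k A_{ik} B_{kj}.
For i=4, j=2:
A_{41} * B_{12} = 7.7 * 8.7 = 66.99
A_{42} * B_{22} = 6.9 * 5.8 = 40.02
A_{43} * B_{32} = 6.9 * -5.1 = -35.19
A_{44} * B_{42} = -3.3 * -4 = 13.2
Sum = 66.99 + 40.02 + -35.19 + 13.2 = 85.02

85.02


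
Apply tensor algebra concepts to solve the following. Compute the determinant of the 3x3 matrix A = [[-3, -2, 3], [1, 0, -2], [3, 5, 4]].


Expanding along the first row, det(A) = a11*M_11 - a12*M_12 + a13*M_13, where M_1j is the (1,j) minor.
Minor M_11 = 0*4 - -2*5 = 10
Minor M_12 = 1*4 - -2*3 = 10
Minor M_13 = 1*5 - 0*3 = 5
det = -3*(10) - -2*(10) + 3*(5)
    = -30 - -20 + 15
    = 5

5


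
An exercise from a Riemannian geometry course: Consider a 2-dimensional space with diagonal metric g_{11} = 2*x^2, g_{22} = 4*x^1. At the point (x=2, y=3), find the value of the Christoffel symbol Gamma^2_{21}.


For a diagonal metric, Gamma^k_{ij} = (1/2) g^{kk} (dg_{ik}/dx_j + dg_{jk}/dx_i - dg_{ij}/dx_k).
The metric is diagonal, so g_{ab} = 0 for a != b.
At the given point: g_{11} = 8, g_{22} = 8
g^{22} = 1/8
dg_{22}/dx_1 = dg_{22}/dx_1 = 4
dg_{12}/dx_2 = 0 (off-diagonal)
dg_{21}/dx_2 = 0 (off-diagonal)
Numerator = 4 + 0 - 0 = 4
Gamma^2_{21} = 4 / (2 * 8) = 1/4

1/4


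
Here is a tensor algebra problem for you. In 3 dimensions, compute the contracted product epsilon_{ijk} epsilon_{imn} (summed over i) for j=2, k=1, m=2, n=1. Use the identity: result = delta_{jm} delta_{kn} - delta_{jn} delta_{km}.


Using the identity: epsilon_{ijk} epsilon_{imn} = delta_{jm} delta_{kn} - delta_{jn} delta_{km}.
delta_{22} = 1
delta_{11} = 1
delta_{21} = 0
delta_{12} = 0
Result = 1 * 1 - 0 * 0 = 1 - 0 = 1

1


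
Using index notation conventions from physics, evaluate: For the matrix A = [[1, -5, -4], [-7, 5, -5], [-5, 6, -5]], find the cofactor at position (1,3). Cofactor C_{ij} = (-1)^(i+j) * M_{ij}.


To find cofactor C_{13}, delete row 1 and column 3.
The resulting 2x2 submatrix is: [[-7, 5], [-5, 6]]
Minor M_{13} = -7*6 - 5*-5
  = -42 - -25 = -17
Sign = (-1)^(1+3) = (-1)^4 = 1
Cofactor C_{13} = 1 * -17 = -17

-17


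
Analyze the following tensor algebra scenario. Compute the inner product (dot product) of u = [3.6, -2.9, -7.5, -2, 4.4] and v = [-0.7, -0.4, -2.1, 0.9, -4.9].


The inner product u . v = sum of u_i * v_i.
Term-by-term: 3.6 * -0.7, -2.9 * -0.4, -7.5 * -2.1, -2 * 0.9, 4.4 * -4.9
Products: -2.52, 1.16, 15.75, -1.8, -21.56
Sum = -2.52 + 1.16 + 15.75 + -1.8 + -21.56 = -8.97

-8.97


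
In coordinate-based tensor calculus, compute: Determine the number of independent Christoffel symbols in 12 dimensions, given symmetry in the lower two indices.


Christoffel symbols Gamma^k_{ij} are symmetric in i,j, so there are d * d(d+1)/2 independent symbols.
d = 12
d(d+1)/2 = 12 * 13 / 2 = 78
Total = 12 * 78 = 936

936


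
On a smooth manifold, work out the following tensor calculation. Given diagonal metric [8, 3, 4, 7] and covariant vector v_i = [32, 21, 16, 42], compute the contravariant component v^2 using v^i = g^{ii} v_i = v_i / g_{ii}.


To raise an index with a diagonal metric: v^i = v_i / g_{ii}.
For index 2: v_2 = 21, g_{22} = 3
v^2 = 21 / 3 = 7

7


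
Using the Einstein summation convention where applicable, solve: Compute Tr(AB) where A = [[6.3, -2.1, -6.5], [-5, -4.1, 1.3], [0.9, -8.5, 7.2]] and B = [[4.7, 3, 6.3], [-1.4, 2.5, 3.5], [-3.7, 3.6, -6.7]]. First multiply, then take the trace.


Tr(AB) = sum_i (AB)_{ii} where (AB)_{ii} = sum_k A_{ik} B_{ki}.
(AB)_{11} = 6.3*4.7 + -2.1*-1.4 + -6.5*-3.7 = 56.6
(AB)_{22} = -5*3 + -4.1*2.5 + 1.3*3.6 = -20.57
(AB)_{33} = 0.9*6.3 + -8.5*3.5 + 7.2*-6.7 = -72.32
Tr(AB) = 56.6 + -20.57 + -72.32 = -36.29

-36.29


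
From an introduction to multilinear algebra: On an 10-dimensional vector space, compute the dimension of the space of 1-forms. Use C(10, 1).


The dimension of the space of p-forms on an n-dimensional space is C(n, p).
n = 10, p = 1
C(10, 1) = 10! / (1! * 9!) = 10

10


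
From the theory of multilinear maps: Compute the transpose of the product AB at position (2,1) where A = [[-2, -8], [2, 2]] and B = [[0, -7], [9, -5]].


(AB)^T_{ij} = (AB)_{ji} = sum_k A_{jk} B_{ki}.
For i=2, j=1 we need (AB)_{12}:
A_{11} * B_{12} = -2 * -7 = 14
A_{12} * B_{22} = -8 * -5 = 40
Sum = 14 + 40 = 54

54


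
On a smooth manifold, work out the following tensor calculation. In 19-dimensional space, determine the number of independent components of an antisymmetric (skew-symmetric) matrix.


An antisymmetric rank-2 tensor satisfies A_{ij} = -A_{ji}, so diagonal entries are zero.
The independent components are the upper-triangular entries: C(n, 2) = n(n-1)/2.
n = 19
C(19, 2) = 19 * 18 / 2 = 342 / 2 = 171

171


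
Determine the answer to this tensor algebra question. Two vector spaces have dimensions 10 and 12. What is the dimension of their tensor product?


The dimension of a tensor product is the product of dimensions.
dim(V) = 10, dim(W) = 12
dim(V (x) W) = 10 * 12 = 120

120


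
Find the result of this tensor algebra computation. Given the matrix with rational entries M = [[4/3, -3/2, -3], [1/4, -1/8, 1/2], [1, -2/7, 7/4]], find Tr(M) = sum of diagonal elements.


The trace is the sum of diagonal entries.
Diagonal: M[1,1] = 4/3, M[2,2] = -1/8, M[3,3] = 7/4
Tr(M) = 4/3 + -1/8 + 7/4
Computing step by step:
After adding M[1,1]: 4/3
After adding M[2,2]: 29/24
After adding M[3,3]: 71/24
Tr(M) = 71/24

71/24


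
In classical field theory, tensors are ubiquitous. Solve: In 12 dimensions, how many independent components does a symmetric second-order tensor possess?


A symmetric rank-2 tensor in d dimensions has d(d+1)/2 independent components.
d = 12
d(d+1)/2 = 12 * 13 / 2 = 156 / 2 = 78

78


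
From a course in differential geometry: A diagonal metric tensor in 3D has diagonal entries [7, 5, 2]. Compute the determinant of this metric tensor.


For a diagonal metric, the determinant is the product of diagonal entries.
Diagonal entries: 7, 5, 2
det(g) = 7 * 5 * 2 = 70

70


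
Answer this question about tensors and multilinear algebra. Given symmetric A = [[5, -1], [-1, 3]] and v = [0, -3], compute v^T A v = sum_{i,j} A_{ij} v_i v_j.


First compute Av:
(Av)_1 = 5*0 + -1*-3 = 3
(Av)_2 = -1*0 + 3*-3 = -9
Av = [3, -9]
Then v^T (Av) = 0*3 + -3*-9
= 0 + 27 = 27

27


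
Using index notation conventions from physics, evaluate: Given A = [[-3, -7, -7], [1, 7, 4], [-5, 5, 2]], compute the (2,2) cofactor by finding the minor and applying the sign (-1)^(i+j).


To find cofactor C_{22}, delete row 2 and column 2.
The resulting 2x2 submatrix is: [[-3, -7], [-5, 2]]
Minor M_{22} = -3*2 - -7*-5
  = -6 - 35 = -41
Sign = (-1)^(2+2) = (-1)^4 = 1
Cofactor C_{22} = 1 * -41 = -41

-41


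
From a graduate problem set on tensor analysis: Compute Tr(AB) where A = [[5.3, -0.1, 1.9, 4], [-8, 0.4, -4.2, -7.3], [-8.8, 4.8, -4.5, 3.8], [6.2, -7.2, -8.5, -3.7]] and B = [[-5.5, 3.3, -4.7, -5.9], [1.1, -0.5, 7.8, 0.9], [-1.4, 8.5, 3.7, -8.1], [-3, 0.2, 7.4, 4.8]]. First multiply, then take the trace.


Tr(AB) = sum_i (AB)_{ii} where (AB)_{ii} = sum_k A_{ik} B_{ki}.
(AB)_{11} = 5.3*-5.5 + -0.1*1.1 + 1.9*-1.4 + 4*-3 = -43.92
(AB)_{22} = -8*3.3 + 0.4*-0.5 + -4.2*8.5 + -7.3*0.2 = -63.76
(AB)_{33} = -8.8*-4.7 + 4.8*7.8 + -4.5*3.7 + 3.8*7.4 = 90.27
(AB)_{44} = 6.2*-5.9 + -7.2*0.9 + -8.5*-8.1 + -3.7*4.8 = 8.03
Tr(AB) = -43.92 + -63.76 + 90.27 + 8.03 = -9.38

-9.38


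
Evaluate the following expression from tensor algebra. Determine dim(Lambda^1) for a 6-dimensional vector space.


The dimension of the space of p-forms on an n-dimensional space is C(n, p).
n = 6, p = 1
C(6, 1) = 6! / (1! * 5!) = 6

6


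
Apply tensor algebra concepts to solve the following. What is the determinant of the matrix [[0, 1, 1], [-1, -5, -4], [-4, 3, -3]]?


Expanding along the first row, det(A) = a11*M_11 - a12*M_12 + a13*M_13, where M_1j is the (1,j) minor.
Minor M_11 = -5*-3 - -4*3 = 27
Minor M_12 = -1*-3 - -4*-4 = -13
Minor M_13 = -1*3 - -5*-4 = -23
det = 0*(27) - 1*(-13) + 1*(-23)
    = 0 - -13 + -23
    = -10

-10


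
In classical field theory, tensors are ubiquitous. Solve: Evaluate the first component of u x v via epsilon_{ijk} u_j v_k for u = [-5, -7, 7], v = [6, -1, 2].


(u x v)_1 = sum_{j,k} epsilon_{1jk} u_j v_k. Only permutations of (1,2,3) contribute; the two non-zero terms are:
eps_{123} u_2 v_3 = 1 * -7 * 2 = -14
eps_{132} u_3 v_2 = -1 * 7 * -1 = 7
(u x v)_1 = -7

-7


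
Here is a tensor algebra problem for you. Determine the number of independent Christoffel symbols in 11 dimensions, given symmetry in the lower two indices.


Christoffel symbols Gamma^k_{ij} are symmetric in i,j, so there are d * d(d+1)/2 independent symbols.
d = 11
d(d+1)/2 = 11 * 12 / 2 = 66
Total = 11 * 66 = 726

726


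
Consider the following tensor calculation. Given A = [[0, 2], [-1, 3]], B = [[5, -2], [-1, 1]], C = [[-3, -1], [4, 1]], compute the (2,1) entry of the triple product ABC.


(ABC)_{21} = sum_m (AB)_{2m} C_{m1}. First compute row 2 of AB.
(AB)_{21} = -1*5 + 3*-1 = -8
(AB)_{22} = -1*-2 + 3*1 = 5
Now contract with column 1 of C:
(AB)_{21} * C_{11} = -8 * -3 = 24
(AB)_{22} * C_{21} = 5 * 4 = 20
(ABC)_{21} = 24 + 20 = 44

44


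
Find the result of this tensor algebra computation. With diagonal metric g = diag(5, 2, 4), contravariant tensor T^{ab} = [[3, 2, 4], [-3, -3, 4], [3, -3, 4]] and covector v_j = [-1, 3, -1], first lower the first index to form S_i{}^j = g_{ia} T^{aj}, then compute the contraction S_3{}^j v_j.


Step 1: lower the first index. For a diagonal metric, g_{ia} T^{aj} = g_{ii} T^{ij} (no sum on i).
g_{33} = 4
S_3{}^1 = 4 * T^{31} = 4 * 3 = 12
S_3{}^2 = 4 * T^{32} = 4 * -3 = -12
S_3{}^3 = 4 * T^{33} = 4 * 4 = 16
Step 2: contract S_3{}^j with v_j.
S_3{}^1 * v_1 = 12 * -1 = -12
S_3{}^2 * v_2 = -12 * 3 = -36
S_3{}^3 * v_3 = 16 * -1 = -16
Result = -12 + -36 + -16 = -64

-64


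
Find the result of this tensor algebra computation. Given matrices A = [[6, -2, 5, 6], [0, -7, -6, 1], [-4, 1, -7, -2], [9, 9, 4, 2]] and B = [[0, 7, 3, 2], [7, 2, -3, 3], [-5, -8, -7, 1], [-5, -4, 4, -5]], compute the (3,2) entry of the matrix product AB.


(AB)_{ij} = sum_k A_{ik} B_{kj}.
For i=3, j=2:
A_{31} * B_{12} = -4 * 7 = -28
A_{32} * B_{22} = 1 * 2 = 2
A_{33} * B_{32} = -7 * -8 = 56
A_{34} * B_{42} = -2 * -4 = 8
Sum = -28 + 2 + 56 + 8 = 38

38


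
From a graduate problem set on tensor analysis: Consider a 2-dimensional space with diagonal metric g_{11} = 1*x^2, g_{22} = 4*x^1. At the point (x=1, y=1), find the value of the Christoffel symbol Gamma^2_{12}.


For a diagonal metric, Gamma^k_{ij} = (1/2) g^{kk} (dg_{ik}/dx_j + dg_{jk}/dx_i - dg_{ij}/dx_k).
The metric is diagonal, so g_{ab} = 0 for a != b.
At the given point: g_{11} = 1, g_{22} = 4
g^{22} = 1/4
dg_{12}/dx_2 = 0 (off-diagonal)
dg_{22}/dx_1 = dg_{22}/dx_1 = 4
dg_{12}/dx_2 = 0 (off-diagonal)
Numerator = 0 + 4 - 0 = 4
Gamma^2_{12} = 4 / (2 * 4) = 1/2

1/2


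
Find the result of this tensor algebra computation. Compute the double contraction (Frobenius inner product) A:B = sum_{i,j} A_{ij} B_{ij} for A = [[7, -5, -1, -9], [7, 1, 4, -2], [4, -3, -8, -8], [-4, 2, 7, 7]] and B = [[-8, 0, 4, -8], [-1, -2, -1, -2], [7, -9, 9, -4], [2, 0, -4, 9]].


A:B = sum over all i,j of A_{ij} * B_{ij}.
Row 1: 7*-8=-56, -5*0=0, -1*4=-4, -9*-8=72 => row sum = 12
Row 2: 7*-1=-7, 1*-2=-2, 4*-1=-4, -2*-2=4 => row sum = -9
Row 3: 4*7=28, -3*-9=27, -8*9=-72, -8*-4=32 => row sum = 15
Row 4: -4*2=-8, 2*0=0, 7*-4=-28, 7*9=63 => row sum = 27
Total = 12 + -9 + 15 + 27 = 45

45


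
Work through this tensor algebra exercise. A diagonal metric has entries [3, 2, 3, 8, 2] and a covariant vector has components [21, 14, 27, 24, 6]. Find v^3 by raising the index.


To raise an index with a diagonal metric: v^i = v_i / g_{ii}.
For index 3: v_3 = 27, g_{33} = 3
v^3 = 27 / 3 = 9

9


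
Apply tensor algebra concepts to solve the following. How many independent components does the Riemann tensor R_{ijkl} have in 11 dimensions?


The Riemann tensor in d dimensions has d^2(d^2 - 1)/12 independent components.
d = 11, so d^2 = 121
d^2 - 1 = 120
d^2(d^2 - 1) = 121 * 120 = 14520
Divide by 12: 14520 / 12 = 1210

1210


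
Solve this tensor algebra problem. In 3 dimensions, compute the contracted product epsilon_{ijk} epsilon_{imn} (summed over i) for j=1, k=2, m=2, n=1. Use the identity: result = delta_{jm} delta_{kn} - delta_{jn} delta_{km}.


Using the identity: epsilon_{ijk} epsilon_{imn} = delta_{jm} delta_{kn} - delta_{jn} delta_{km}.
delta_{12} = 0
delta_{21} = 0
delta_{11} = 1
delta_{22} = 1
Result = 0 * 0 - 1 * 1 = 0 - 1 = -1

-1


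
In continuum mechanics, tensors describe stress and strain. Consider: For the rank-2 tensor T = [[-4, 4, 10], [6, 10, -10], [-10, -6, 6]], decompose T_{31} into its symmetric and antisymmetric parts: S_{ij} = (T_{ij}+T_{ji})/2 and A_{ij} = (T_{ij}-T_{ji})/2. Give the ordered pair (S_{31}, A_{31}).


T_{31} = -10
T_{13} = 10
S_{31} = (-10 + 10)/2 = 0/2 = 0
A_{31} = (-10 - 10)/2 = -20/2 = -10
Check: S + A = 0 + -10 = -10 = T_{31}.

(0, -10)


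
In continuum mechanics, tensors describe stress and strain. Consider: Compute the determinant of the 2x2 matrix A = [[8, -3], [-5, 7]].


For a 2x2 matrix [[a, b], [c, d]], det = a*d - b*c.
a = 8, b = -3, c = -5, d = 7
a*d = 8 * 7 = 56
b*c = -3 * -5 = 15
det = 56 - 15 = 41

41


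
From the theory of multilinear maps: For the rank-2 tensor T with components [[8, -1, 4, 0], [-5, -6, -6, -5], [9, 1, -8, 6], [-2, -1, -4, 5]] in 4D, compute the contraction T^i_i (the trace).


The contraction (trace) of a rank-2 tensor is the sum of its diagonal elements.
Diagonal entries: A[1,1] = 8, A[2,2] = -6, A[3,3] = -8, A[4,4] = 5
Tr(A) = 8 + -6 + -8 + 5 = -1

-1


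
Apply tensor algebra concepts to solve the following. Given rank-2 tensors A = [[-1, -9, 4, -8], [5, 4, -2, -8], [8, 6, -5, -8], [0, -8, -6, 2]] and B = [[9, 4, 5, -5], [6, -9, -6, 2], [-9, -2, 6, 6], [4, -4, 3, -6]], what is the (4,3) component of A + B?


Tensor addition is component-wise: (A + B)_{ij} = A_{ij} + B_{ij}.
A_{43} = -6
B_{43} = 3
(A + B)_{43} = -6 + 3 = -3

-3


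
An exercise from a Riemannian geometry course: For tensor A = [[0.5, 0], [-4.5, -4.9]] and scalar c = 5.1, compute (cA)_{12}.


Scalar multiplication: (cA)_{ij} = c * A_{ij}.
c = 5.1
A_{12} = 0
(cA)_{12} = 5.1 * 0 = 0

0


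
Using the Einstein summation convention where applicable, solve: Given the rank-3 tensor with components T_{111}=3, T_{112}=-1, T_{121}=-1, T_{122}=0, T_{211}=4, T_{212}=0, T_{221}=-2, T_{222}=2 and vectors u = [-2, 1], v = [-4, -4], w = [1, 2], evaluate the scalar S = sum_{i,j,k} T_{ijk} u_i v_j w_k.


S = sum over i,j,k of T_{ijk} u_i v_j w_k. Expanding all 8 terms:
T_{111}*u_1*v_1*w_1 = 3*-2*-4*1 = 24  (running total: 24)
T_{112}*u_1*v_1*w_2 = -1*-2*-4*2 = -16  (running total: 8)
T_{121}*u_1*v_2*w_1 = -1*-2*-4*1 = -8  (running total: 0)
T_{122}*u_1*v_2*w_2 = 0*-2*-4*2 = 0  (running total: 0)
T_{211}*u_2*v_1*w_1 = 4*1*-4*1 = -16  (running total: -16)
T_{212}*u_2*v_1*w_2 = 0*1*-4*2 = 0  (running total: -16)
T_{221}*u_2*v_2*w_1 = -2*1*-4*1 = 8  (running total: -8)
T_{222}*u_2*v_2*w_2 = 2*1*-4*2 = -16  (running total: -24)
S = -24

-24


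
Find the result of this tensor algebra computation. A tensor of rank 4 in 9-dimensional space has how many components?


The number of components of a rank-r tensor in d dimensions is d^r.
Here d = 9 and r = 4.
9^4 = 6561

6561


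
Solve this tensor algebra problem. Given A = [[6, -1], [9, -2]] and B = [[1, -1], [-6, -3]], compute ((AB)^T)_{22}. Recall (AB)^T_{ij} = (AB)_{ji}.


(AB)^T_{ij} = (AB)_{ji} = sum_k A_{jk} B_{ki}.
For i=2, j=2 we need (AB)_{22}:
A_{21} * B_{12} = 9 * -1 = -9
A_{22} * B_{22} = -2 * -3 = 6
Sum = -9 + 6 = -3

-3


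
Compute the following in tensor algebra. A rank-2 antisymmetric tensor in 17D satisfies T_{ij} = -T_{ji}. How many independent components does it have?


An antisymmetric rank-2 tensor satisfies A_{ij} = -A_{ji}, so diagonal entries are zero.
The independent components are the upper-triangular entries: C(n, 2) = n(n-1)/2.
n = 17
C(17, 2) = 17 * 16 / 2 = 272 / 2 = 136

136


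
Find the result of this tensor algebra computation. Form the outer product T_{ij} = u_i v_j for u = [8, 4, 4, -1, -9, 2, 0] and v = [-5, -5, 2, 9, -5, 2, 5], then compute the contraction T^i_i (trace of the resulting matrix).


The outer product gives T_{ij} = u_i v_j.
The trace (contraction) is Tr(T) = sum_i T_{ii} = sum_i u_i v_i.
Diagonal entries:
T_{11} = u_1 * v_1 = 8 * -5 = -40
T_{22} = u_2 * v_2 = 4 * -5 = -20
T_{33} = u_3 * v_3 = 4 * 2 = 8
T_{44} = u_4 * v_4 = -1 * 9 = -9
T_{55} = u_5 * v_5 = -9 * -5 = 45
T_{66} = u_6 * v_6 = 2 * 2 = 4
T_{77} = u_7 * v_7 = 0 * 5 = 0
Tr(T) = -40 + -20 + 8 + -9 + 45 + 4 + 0 = -12

-12


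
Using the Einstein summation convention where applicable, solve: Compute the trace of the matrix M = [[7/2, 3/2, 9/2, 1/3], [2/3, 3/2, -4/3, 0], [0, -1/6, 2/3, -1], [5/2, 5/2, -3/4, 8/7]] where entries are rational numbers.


The trace is the sum of diagonal entries.
Diagonal: M[1,1] = 7/2, M[2,2] = 3/2, M[3,3] = 2/3, M[4,4] = 8/7
Tr(M) = 7/2 + 3/2 + 2/3 + 8/7
Computing step by step:
After adding M[1,1]: 7/2
After adding M[2,2]: 5
After adding M[3,3]: 17/3
After adding M[4,4]: 143/21
Tr(M) = 143/21

143/21


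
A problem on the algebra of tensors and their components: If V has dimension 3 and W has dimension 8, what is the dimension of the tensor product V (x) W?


The dimension of a tensor product is the product of dimensions.
dim(V) = 3, dim(W) = 8
dim(V (x) W) = 3 * 8 = 24

24


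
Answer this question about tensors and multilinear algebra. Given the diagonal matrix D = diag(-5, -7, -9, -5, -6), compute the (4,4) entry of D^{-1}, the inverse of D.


For a diagonal matrix, the inverse has entries (D^{-1})_{ii} = 1/d_{ii}.
The diagonal entries are: d_{11} = -5, d_{22} = -7, d_{33} = -9, d_{44} = -5, d_{55} = -6
We need (D^{-1})_{44} = 1/d_{44} = 1/-5 = -1/5

-1/5


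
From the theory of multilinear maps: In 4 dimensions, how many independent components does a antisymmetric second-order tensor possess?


A antisymmetric rank-2 tensor in d dimensions has d(d-1)/2 independent components.
d = 4
d(d-1)/2 = 4 * 3 / 2 = 12 / 2 = 6

6


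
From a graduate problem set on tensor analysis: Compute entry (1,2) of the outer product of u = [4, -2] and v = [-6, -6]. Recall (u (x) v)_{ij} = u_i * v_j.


The outer product entry T_{ij} = u_i * v_j.
We need i=1, j=2.
u_1 = 4, v_2 = -6
T_{1,2} = 4 * -6 = -24

-24


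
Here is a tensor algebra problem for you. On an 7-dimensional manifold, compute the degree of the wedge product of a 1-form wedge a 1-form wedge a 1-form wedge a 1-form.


The degree of a wedge product is the sum of the degrees of the individual forms.
Degrees: 1, 1, 1, 1
Total degree = 1 + 1 + 1 + 1 = 4

4


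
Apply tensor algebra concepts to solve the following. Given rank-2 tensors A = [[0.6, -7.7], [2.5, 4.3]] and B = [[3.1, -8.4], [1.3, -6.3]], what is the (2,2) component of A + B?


Tensor addition is component-wise: (A + B)_{ij} = A_{ij} + B_{ij}.
A_{22} = 4.3
B_{22} = -6.3
(A + B)_{22} = 4.3 + -6.3 = -2

-2


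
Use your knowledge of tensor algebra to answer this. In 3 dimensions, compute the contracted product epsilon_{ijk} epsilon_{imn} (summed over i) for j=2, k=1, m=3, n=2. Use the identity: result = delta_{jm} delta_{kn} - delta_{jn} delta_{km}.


Using the identity: epsilon_{ijk} epsilon_{imn} = delta_{jm} delta_{kn} - delta_{jn} delta_{km}.
delta_{23} = 0
delta_{12} = 0
delta_{22} = 1
delta_{13} = 0
Result = 0 * 0 - 1 * 0 = 0 - 0 = 0

0


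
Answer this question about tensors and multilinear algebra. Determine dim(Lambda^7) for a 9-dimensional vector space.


The dimension of the space of p-forms on an n-dimensional space is C(n, p).
n = 9, p = 7
C(9, 7) = 9! / (7! * 2!) = 36

36


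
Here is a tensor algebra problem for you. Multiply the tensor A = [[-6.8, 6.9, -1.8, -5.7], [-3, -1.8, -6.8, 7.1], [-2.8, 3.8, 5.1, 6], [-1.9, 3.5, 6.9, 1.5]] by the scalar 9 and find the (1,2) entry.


Scalar multiplication: (cA)_{ij} = c * A_{ij}.
c = 9
A_{12} = 6.9
(cA)_{12} = 9 * 6.9 = 62.1

62.1


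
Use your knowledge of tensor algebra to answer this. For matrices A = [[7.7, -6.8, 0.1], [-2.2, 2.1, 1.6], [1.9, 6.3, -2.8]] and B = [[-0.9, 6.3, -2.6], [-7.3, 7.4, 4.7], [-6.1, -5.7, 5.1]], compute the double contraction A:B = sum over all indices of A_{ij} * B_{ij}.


A:B = sum over all i,j of A_{ij} * B_{ij}.
Row 1: 7.7*-0.9=-6.93, -6.8*6.3=-42.84, 0.1*-2.6=-0.26 => row sum = -50.03
Row 2: -2.2*-7.3=16.06, 2.1*7.4=15.54, 1.6*4.7=7.52 => row sum = 39.12
Row 3: 1.9*-6.1=-11.59, 6.3*-5.7=-35.91, -2.8*5.1=-14.28 => row sum = -61.78
Total = -50.03 + 39.12 + -61.78 = -72.69

-72.69


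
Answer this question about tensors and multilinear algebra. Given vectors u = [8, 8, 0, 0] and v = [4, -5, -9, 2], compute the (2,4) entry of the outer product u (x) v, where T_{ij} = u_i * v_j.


The outer product entry T_{ij} = u_i * v_j.
We need i=2, j=4.
u_2 = 8, v_4 = 2
T_{2,4} = 8 * 2 = 16

16


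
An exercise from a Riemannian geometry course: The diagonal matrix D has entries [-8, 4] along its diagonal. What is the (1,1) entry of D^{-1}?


For a diagonal matrix, the inverse has entries (D^{-1})_{ii} = 1/d_{ii}.
The diagonal entries are: d_{11} = -8, d_{22} = 4
We need (D^{-1})_{11} = 1/d_{11} = 1/-8 = -1/8

-1/8


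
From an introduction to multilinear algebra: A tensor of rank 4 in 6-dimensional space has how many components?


The number of components of a rank-r tensor in d dimensions is d^r.
Here d = 6 and r = 4.
6^4 = 1296

1296


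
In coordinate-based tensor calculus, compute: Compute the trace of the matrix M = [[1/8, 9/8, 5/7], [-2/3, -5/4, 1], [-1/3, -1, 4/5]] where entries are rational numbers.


The trace is the sum of diagonal entries.
Diagonal: M[1,1] = 1/8, M[2,2] = -5/4, M[3,3] = 4/5
Tr(M) = 1/8 + -5/4 + 4/5
Computing step by step:
After adding M[1,1]: 1/8
After adding M[2,2]: -9/8
After adding M[3,3]: -13/40
Tr(M) = -13/40

-13/40


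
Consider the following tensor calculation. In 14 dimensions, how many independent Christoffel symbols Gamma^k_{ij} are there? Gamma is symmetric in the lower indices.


Christoffel symbols Gamma^k_{ij} are symmetric in i,j, so there are d * d(d+1)/2 independent symbols.
d = 14
d(d+1)/2 = 14 * 15 / 2 = 105
Total = 14 * 105 = 1470

1470


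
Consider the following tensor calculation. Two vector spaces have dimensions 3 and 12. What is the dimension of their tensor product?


The dimension of a tensor product is the product of dimensions.
dim(V) = 3, dim(W) = 12
dim(V (x) W) = 3 * 12 = 36

36


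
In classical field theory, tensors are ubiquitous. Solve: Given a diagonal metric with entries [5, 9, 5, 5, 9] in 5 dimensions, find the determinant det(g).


For a diagonal metric, the determinant is the product of diagonal entries.
Diagonal entries: 5, 9, 5, 5, 9
det(g) = 5 * 9 * 5 * 5 * 9 = 10125

10125


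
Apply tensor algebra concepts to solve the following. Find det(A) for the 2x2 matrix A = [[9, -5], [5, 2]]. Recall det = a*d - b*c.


For a 2x2 matrix [[a, b], [c, d]], det = a*d - b*c.
a = 9, b = -5, c = 5, d = 2
a*d = 9 * 2 = 18
b*c = -5 * 5 = -25
det = 18 - -25 = 43

43


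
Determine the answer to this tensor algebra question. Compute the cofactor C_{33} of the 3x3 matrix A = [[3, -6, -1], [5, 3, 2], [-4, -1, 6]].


To find cofactor C_{33}, delete row 3 and column 3.
The resulting 2x2 submatrix is: [[3, -6], [5, 3]]
Minor M_{33} = 3*3 - -6*5
  = 9 - -30 = 39
Sign = (-1)^(3+3) = (-1)^6 = 1
Cofactor C_{33} = 1 * 39 = 39

39


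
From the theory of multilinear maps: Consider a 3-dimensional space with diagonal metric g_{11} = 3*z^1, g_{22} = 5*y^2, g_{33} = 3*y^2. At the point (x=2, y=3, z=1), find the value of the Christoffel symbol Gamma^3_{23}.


For a diagonal metric, Gamma^k_{ij} = (1/2) g^{kk} (dg_{ik}/dx_j + dg_{jk}/dx_i - dg_{ij}/dx_k).
The metric is diagonal, so g_{ab} = 0 for a != b.
At the given point: g_{11} = 3, g_{22} = 45, g_{33} = 27
g^{33} = 1/27
dg_{23}/dx_3 = 0 (off-diagonal)
dg_{33}/dx_2 = dg_{33}/dx_2 = 18
dg_{23}/dx_3 = 0 (off-diagonal)
Numerator = 0 + 18 - 0 = 18
Gamma^3_{23} = 18 / (2 * 27) = 1/3

1/3


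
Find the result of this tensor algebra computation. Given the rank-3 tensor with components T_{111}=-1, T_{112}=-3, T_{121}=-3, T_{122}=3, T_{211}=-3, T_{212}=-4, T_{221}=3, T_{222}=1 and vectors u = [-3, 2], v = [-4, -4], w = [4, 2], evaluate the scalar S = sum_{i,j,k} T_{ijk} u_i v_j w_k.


S = sum over i,j,k of T_{ijk} u_i v_j w_k. Expanding all 8 terms:
T_{111}*u_1*v_1*w_1 = -1*-3*-4*4 = -48  (running total: -48)
T_{112}*u_1*v_1*w_2 = -3*-3*-4*2 = -72  (running total: -120)
T_{121}*u_1*v_2*w_1 = -3*-3*-4*4 = -144  (running total: -264)
T_{122}*u_1*v_2*w_2 = 3*-3*-4*2 = 72  (running total: -192)
T_{211}*u_2*v_1*w_1 = -3*2*-4*4 = 96  (running total: -96)
T_{212}*u_2*v_1*w_2 = -4*2*-4*2 = 64  (running total: -32)
T_{221}*u_2*v_2*w_1 = 3*2*-4*4 = -96  (running total: -128)
T_{222}*u_2*v_2*w_2 = 1*2*-4*2 = -16  (running total: -144)
S = -144

-144


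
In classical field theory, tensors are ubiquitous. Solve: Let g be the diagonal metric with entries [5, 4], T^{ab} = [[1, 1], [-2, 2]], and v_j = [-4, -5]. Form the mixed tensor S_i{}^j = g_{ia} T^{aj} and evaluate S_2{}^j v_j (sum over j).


Step 1: lower the first index. For a diagonal metric, g_{ia} T^{aj} = g_{ii} T^{ij} (no sum on i).
g_{22} = 4
S_2{}^1 = 4 * T^{21} = 4 * -2 = -8
S_2{}^2 = 4 * T^{22} = 4 * 2 = 8
Step 2: contract S_2{}^j with v_j.
S_2{}^1 * v_1 = -8 * -4 = 32
S_2{}^2 * v_2 = 8 * -5 = -40
Result = 32 + -40 = -8

-8


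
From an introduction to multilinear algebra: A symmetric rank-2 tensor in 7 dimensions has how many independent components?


A symmetric rank-2 tensor in d dimensions has d(d+1)/2 independent components.
d = 7
d(d+1)/2 = 7 * 8 / 2 = 56 / 2 = 28

28


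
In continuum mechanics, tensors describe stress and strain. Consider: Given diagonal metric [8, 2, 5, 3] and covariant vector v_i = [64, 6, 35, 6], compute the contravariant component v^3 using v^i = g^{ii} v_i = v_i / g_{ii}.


To raise an index with a diagonal metric: v^i = v_i / g_{ii}.
For index 3: v_3 = 35, g_{33} = 5
v^3 = 35 / 5 = 7

7


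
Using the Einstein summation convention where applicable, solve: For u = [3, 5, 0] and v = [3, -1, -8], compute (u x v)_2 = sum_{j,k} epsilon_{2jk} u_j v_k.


(u x v)_2 = sum_{j,k} epsilon_{2jk} u_j v_k. Only permutations of (1,2,3) contribute; the two non-zero terms are:
eps_{213} u_1 v_3 = -1 * 3 * -8 = 24
eps_{231} u_3 v_1 = 1 * 0 * 3 = 0
(u x v)_2 = 24

24


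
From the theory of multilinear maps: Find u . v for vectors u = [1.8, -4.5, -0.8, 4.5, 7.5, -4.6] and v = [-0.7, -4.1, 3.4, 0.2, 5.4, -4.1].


The inner product u . v = sum of u_i * v_i.
Term-by-term: 1.8 * -0.7, -4.5 * -4.1, -0.8 * 3.4, 4.5 * 0.2, 7.5 * 5.4, -4.6 * -4.1
Products: -1.26, 18.45, -2.72, 0.9, 40.5, 18.86
Sum = -1.26 + 18.45 + -2.72 + 0.9 + 40.5 + 18.86 = 74.73

74.73


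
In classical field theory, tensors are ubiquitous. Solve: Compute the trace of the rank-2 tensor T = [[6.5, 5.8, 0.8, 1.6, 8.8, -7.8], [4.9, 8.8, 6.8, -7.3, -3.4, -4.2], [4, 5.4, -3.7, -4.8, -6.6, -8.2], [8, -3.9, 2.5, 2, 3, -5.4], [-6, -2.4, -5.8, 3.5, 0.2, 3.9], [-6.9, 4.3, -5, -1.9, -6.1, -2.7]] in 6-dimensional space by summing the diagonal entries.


The contraction (trace) of a rank-2 tensor is the sum of its diagonal elements.
Diagonal entries: A[1,1] = 6.5, A[2,2] = 8.8, A[3,3] = -3.7, A[4,4] = 2, A[5,5] = 0.2, A[6,6] = -2.7
Tr(A) = 6.5 + 8.8 + -3.7 + 2 + 0.2 + -2.7 = 11.1

11.1


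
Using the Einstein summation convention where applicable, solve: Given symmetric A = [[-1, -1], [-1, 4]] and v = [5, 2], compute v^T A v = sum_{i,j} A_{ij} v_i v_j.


First compute Av:
(Av)_1 = -1*5 + -1*2 = -7
(Av)_2 = -1*5 + 4*2 = 3
Av = [-7, 3]
Then v^T (Av) = 5*-7 + 2*3
= -35 + 6 = -29

-29


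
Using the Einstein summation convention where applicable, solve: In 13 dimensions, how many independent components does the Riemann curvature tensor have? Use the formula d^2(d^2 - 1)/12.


The Riemann tensor in d dimensions has d^2(d^2 - 1)/12 independent components.
d = 13, so d^2 = 169
d^2 - 1 = 168
d^2(d^2 - 1) = 169 * 168 = 28392
Divide by 12: 28392 / 12 = 2366

2366


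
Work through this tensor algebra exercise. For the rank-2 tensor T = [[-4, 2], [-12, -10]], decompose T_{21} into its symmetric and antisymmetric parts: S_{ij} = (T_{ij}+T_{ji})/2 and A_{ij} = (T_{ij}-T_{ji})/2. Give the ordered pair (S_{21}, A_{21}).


T_{21} = -12
T_{12} = 2
S_{21} = (-12 + 2)/2 = -10/2 = -5
A_{21} = (-12 - 2)/2 = -14/2 = -7
Check: S + A = -5 + -7 = -12 = T_{21}.

(-5, -7)


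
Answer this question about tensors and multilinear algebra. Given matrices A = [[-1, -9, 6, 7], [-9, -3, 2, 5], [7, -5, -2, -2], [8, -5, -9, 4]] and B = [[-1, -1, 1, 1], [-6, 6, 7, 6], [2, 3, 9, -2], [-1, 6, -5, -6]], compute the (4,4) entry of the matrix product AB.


(AB)_{ij} = sum_k A_{ik} B_{kj}.
For i=4, j=4:
A_{41} * B_{14} = 8 * 1 = 8
A_{42} * B_{24} = -5 * 6 = -30
A_{43} * B_{34} = -9 * -2 = 18
A_{44} * B_{44} = 4 * -6 = -24
Sum = 8 + -30 + 18 + -24 = -28

-28


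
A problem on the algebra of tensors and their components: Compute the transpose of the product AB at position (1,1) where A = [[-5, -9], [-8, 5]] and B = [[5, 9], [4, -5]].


(AB)^T_{ij} = (AB)_{ji} = sum_k A_{jk} B_{ki}.
For i=1, j=1 we need (AB)_{11}:
A_{11} * B_{11} = -5 * 5 = -25
A_{12} * B_{21} = -9 * 4 = -36
Sum = -25 + -36 = -61

-61


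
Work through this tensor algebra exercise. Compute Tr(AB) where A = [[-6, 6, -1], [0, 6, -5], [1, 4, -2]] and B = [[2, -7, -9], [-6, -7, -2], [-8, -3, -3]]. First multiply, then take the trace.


Tr(AB) = sum_i (AB)_{ii} where (AB)_{ii} = sum_k A_{ik} B_{ki}.
(AB)_{11} = -6*2 + 6*-6 + -1*-8 = -40
(AB)_{22} = 0*-7 + 6*-7 + -5*-3 = -27
(AB)_{33} = 1*-9 + 4*-2 + -2*-3 = -11
Tr(AB) = -40 + -27 + -11 = -78

-78


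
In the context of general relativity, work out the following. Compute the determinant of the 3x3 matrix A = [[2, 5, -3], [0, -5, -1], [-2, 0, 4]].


Expanding along the first row, det(A) = a11*M_11 - a12*M_12 + a13*M_13, where M_1j is the (1,j) minor.
Minor M_11 = -5*4 - -1*0 = -20
Minor M_12 = 0*4 - -1*-2 = -2
Minor M_13 = 0*0 - -5*-2 = -10
det = 2*(-20) - 5*(-2) + -3*(-10)
    = -40 - -10 + 30
    = 0

0


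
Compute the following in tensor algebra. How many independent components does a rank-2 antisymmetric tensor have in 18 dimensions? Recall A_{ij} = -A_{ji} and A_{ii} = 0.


An antisymmetric rank-2 tensor satisfies A_{ij} = -A_{ji}, so diagonal entries are zero.
The independent components are the upper-triangular entries: C(n, 2) = n(n-1)/2.
n = 18
C(18, 2) = 18 * 17 / 2 = 306 / 2 = 153

153


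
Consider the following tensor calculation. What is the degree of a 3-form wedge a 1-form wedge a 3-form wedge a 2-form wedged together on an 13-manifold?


The degree of a wedge product is the sum of the degrees of the individual forms.
Degrees: 3, 1, 3, 2
Total degree = 3 + 1 + 3 + 2 = 9

9
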